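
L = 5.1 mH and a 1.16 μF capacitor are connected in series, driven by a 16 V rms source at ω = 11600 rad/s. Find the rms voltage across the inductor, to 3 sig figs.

X_L = ωL = 59.2 Ω
X_C = 1/(ωC) = 74.3 Ω
Net reactance X = X_L − X_C = -15.2 Ω
Z = − j15.2 Ω
|Z| = √(0² + 15.2²) = 15.2 Ω
I = V/|Z| = 1.06 A
V_L = I·|Z_L| = 1.06 × 59.2 = 62.5 V

62.5 V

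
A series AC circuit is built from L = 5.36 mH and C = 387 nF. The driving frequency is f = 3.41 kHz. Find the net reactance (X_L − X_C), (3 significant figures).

ω = 2πf = 21430 rad/s
X_L = ωL = 115 Ω
X_C = 1/(ωC) = 121 Ω
X = 115 − 121 = -5.76 Ω

-5.76 Ω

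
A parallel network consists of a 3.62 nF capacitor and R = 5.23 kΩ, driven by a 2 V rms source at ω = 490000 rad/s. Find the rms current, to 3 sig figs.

3.57 mA

X_C = 1/(ωC) = 564 Ω
Parallel: admittances add. Y = 1/R + jωC
Y = (0.000191 + j0.00177) S
|Y| = 0.00178 S → |Z| = 1/|Y| = 561 Ω, ∠Z = −∠Y = -83.8°
I = V/|Z| = 2/561 = 3.57 mA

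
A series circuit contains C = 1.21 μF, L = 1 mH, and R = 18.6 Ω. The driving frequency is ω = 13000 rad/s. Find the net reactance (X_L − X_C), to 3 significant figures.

X_L = ωL = 13.0 Ω
X_C = 1/(ωC) = 63.6 Ω
X = 13.0 − 63.6 = -50.6 Ω

-50.6 Ω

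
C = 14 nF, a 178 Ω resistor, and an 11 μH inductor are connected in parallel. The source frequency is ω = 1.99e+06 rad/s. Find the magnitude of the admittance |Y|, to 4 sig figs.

18.69 mS

X_L = ωL = 21.89 Ω
X_C = 1/(ωC) = 35.89 Ω
Parallel: admittances add. Y = 1/R + 1/(jωL) + jωC
Y = (0.005618 − j0.01782) S
|Y| = 0.01869 S → |Z| = 1/|Y| = 53.51 Ω, ∠Z = −∠Y = 72.50°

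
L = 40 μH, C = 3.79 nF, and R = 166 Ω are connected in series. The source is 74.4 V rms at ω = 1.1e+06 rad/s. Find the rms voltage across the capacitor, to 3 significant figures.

69.5 V

X_L = ωL = 44.0 Ω
X_C = 1/(ωC) = 240 Ω
Net reactance X = X_L − X_C = -196 Ω
Z = 166 − j196 Ω
|Z| = √(166² + 196²) = 257 Ω
I = V/|Z| = 290 mA
V_C = I·|Z_C| = 0.290 × 240 = 69.5 V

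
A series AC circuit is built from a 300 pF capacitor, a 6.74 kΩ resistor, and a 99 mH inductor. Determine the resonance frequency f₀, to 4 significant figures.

ω₀ = 1/√(LC) = 1/√(0.099 × 3e-10) = 183500 rad/s
f₀ = ω₀/(2π) = 29.20 kHz

29.20 kHz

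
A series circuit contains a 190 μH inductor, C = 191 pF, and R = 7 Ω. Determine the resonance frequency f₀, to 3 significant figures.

ω₀ = 1/√(LC) = 1/√(0.00019 × 1.91e-10) = 5.249e+06 rad/s
f₀ = ω₀/(2π) = 835 kHz

835 kHz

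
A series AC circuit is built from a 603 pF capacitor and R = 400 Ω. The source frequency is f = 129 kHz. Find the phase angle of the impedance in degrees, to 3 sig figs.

-78.9°

ω = 2πf = 810500 rad/s
X_C = 1/(ωC) = 2050 Ω
Z = 400 − j2050 Ω
|Z| = √(400² + 2050²) = 2080 Ω
∠Z = arctan(-2050/400) = -78.9°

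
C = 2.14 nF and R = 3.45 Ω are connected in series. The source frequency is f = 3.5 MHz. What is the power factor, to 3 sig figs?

0.160

ω = 2πf = 2.199e+07 rad/s
X_C = 1/(ωC) = 21.2 Ω
Z = 3.45 − j21.2 Ω
|Z| = √(3.45² + 21.2²) = 21.5 Ω
∠Z = arctan(-21.2/3.45) = -80.8°
cos φ = cos(-80.8°) = 0.160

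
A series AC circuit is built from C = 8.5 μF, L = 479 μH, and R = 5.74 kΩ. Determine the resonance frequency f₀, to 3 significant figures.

ω₀ = 1/√(LC) = 1/√(0.000479 × 8.5e-06) = 15670 rad/s
f₀ = ω₀/(2π) = 2.49 kHz

2.49 kHz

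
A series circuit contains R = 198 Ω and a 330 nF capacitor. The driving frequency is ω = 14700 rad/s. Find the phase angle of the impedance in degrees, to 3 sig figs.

X_C = 1/(ωC) = 206 Ω
Z = 198 − j206 Ω
|Z| = √(198² + 206²) = 286 Ω
∠Z = arctan(-206/198) = -46.2°

-46.2°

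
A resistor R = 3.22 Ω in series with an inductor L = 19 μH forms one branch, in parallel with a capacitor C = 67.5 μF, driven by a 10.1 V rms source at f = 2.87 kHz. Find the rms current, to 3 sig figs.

ω = 2πf = 18030 rad/s
X_L = ωL = 0.343 Ω
X_C = 1/(ωC) = 0.822 Ω
Branch 1 (R+jX_L): Z₁ = 3.22 + j0.343 Ω, |Z₁| = 3.24 Ω
Branch 2 (−jX_C): Z₂ = −j0.822 Ω
Parallel: Z = Z₁Z₂/(Z₁+Z₂), |Z| = 0.817 Ω, ∠Z = -75.5°
I = V/|Z| = 10.1/0.817 = 12.4 A

12.4 A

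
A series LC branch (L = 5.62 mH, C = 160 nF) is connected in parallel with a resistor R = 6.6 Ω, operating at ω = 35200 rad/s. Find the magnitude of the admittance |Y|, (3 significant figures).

159 mS

X_L = ωL = 198 Ω
X_C = 1/(ωC) = 178 Ω
Branch 1: Z₁ = R = 6.60 Ω
Branch 2 (series LC): Z₂ = j(X_L − X_C) = j20.3 Ω
Parallel: Z = Z₁Z₂/(Z₁+Z₂), |Z| = 6.28 Ω, ∠Z = 18.0°
|Y| = 1/|Z| = 159 mS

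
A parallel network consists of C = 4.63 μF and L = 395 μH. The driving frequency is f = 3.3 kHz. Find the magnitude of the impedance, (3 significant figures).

ω = 2πf = 20730 rad/s
X_L = ωL = 8.19 Ω
X_C = 1/(ωC) = 10.4 Ω
Parallel: admittances add. Y = 1/(jωL) + jωC
Y = (0 − j0.0261) S
|Y| = 0.0261 S → |Z| = 1/|Y| = 38.3 Ω, ∠Z = −∠Y = 90.0°

38.3 Ω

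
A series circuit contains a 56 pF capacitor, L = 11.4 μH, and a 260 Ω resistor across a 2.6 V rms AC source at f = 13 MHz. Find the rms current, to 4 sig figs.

3.428 mA

ω = 2πf = 8.168e+07 rad/s
X_L = ωL = 931.2 Ω
X_C = 1/(ωC) = 218.6 Ω
Net reactance X = X_L − X_C = 712.5 Ω
Z = 260.0 + j712.5 Ω
|Z| = √(260.0² + 712.5²) = 758.5 Ω
I = V/|Z| = 2.6/758.5 = 3.428 mA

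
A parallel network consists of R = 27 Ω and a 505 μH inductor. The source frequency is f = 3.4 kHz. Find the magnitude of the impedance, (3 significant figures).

10.0 Ω

ω = 2πf = 21360 rad/s
X_L = ωL = 10.8 Ω
Parallel: admittances add. Y = 1/R + 1/(jωL)
Y = (0.0370 − j0.0927) S
|Y| = 0.0998 S → |Z| = 1/|Y| = 10.0 Ω, ∠Z = −∠Y = 68.2°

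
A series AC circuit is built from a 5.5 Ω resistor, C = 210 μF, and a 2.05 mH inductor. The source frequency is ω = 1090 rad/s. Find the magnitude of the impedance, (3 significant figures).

5.90 Ω

X_L = ωL = 2.23 Ω
X_C = 1/(ωC) = 4.37 Ω
Net reactance X = X_L − X_C = -2.13 Ω
Z = 5.50 − j2.13 Ω
|Z| = √(5.50² + 2.13²) = 5.90 Ω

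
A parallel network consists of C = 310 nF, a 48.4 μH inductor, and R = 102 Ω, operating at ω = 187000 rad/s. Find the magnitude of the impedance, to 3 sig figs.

18.7 Ω

X_L = ωL = 9.05 Ω
X_C = 1/(ωC) = 17.3 Ω
Parallel: admittances add. Y = 1/R + 1/(jωL) + jωC
Y = (0.00980 − j0.0525) S
|Y| = 0.0534 S → |Z| = 1/|Y| = 18.7 Ω, ∠Z = −∠Y = 79.4°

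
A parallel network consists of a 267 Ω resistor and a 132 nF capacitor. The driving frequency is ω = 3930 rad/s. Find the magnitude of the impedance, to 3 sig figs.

264 Ω

X_C = 1/(ωC) = 1930 Ω
Parallel: admittances add. Y = 1/R + jωC
Y = (0.00375 + j0.000519) S
|Y| = 0.00378 S → |Z| = 1/|Y| = 264 Ω, ∠Z = −∠Y = -7.89°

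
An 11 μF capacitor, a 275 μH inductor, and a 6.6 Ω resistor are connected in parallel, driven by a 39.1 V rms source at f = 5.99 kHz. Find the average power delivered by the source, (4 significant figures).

ω = 2πf = 37640 rad/s
X_L = ωL = 10.35 Ω
X_C = 1/(ωC) = 2.415 Ω
Parallel: admittances add. Y = 1/R + 1/(jωL) + jωC
Y = (0.1515 + j0.3174) S
|Y| = 0.3517 S → |Z| = 1/|Y| = 2.843 Ω, ∠Z = −∠Y = -64.48°
I = V/|Z| = 13.75 A
P = VI cos φ = 39.1 × 13.75 × cos(-64.48°) = 231.6 W

231.6 W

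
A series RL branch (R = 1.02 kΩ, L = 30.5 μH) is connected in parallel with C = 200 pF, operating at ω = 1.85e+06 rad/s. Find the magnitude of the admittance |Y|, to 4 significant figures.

1.027 mS

X_L = ωL = 56.42 Ω
X_C = 1/(ωC) = 2703 Ω
Branch 1 (R+jX_L): Z₁ = 1020 + j56.42 Ω, |Z₁| = 1022 Ω
Branch 2 (−jX_C): Z₂ = −j2703 Ω
Parallel: Z = Z₁Z₂/(Z₁+Z₂), |Z| = 973.5 Ω, ∠Z = -17.91°
|Y| = 1/|Z| = 1.027 mS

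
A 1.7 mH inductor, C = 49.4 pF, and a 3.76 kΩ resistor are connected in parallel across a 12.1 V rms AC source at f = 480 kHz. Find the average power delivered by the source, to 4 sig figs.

38.94 mW

ω = 2πf = 3.016e+06 rad/s
X_L = ωL = 5127 Ω
X_C = 1/(ωC) = 6712 Ω
Parallel: admittances add. Y = 1/R + 1/(jωL) + jωC
Y = (0.0002660 − j4.606e-05) S
|Y| = 0.0002699 S → |Z| = 1/|Y| = 3705 Ω, ∠Z = −∠Y = 9.824°
I = V/|Z| = 3.266 mA
P = VI cos φ = 12.1 × 0.003266 × cos(9.824°) = 38.94 mW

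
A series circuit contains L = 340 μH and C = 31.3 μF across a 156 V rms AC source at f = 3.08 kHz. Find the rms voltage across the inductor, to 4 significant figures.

208.3 V

ω = 2πf = 19350 rad/s
X_L = ωL = 6.580 Ω
X_C = 1/(ωC) = 1.651 Ω
Net reactance X = X_L − X_C = 4.929 Ω
Z = j4.929 Ω
|Z| = √(0² + 4.929²) = 4.929 Ω
I = V/|Z| = 31.65 A
V_L = I·|Z_L| = 31.65 × 6.580 = 208.3 V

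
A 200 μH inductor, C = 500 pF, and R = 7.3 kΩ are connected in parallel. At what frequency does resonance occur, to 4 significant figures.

ω₀ = 1/√(LC) = 1/√(0.0002 × 5e-10) = 3.162e+06 rad/s
f₀ = ω₀/(2π) = 503.3 kHz

503.3 kHz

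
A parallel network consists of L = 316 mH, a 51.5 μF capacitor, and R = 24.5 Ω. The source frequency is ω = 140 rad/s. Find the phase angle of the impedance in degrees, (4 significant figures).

20.66°

X_L = ωL = 44.24 Ω
X_C = 1/(ωC) = 138.7 Ω
Parallel: admittances add. Y = 1/R + 1/(jωL) + jωC
Y = (0.04082 − j0.01539) S
|Y| = 0.04362 S → |Z| = 1/|Y| = 22.92 Ω, ∠Z = −∠Y = 20.66°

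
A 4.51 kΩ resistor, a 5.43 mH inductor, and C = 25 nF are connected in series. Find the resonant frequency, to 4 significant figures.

13.66 kHz

ω₀ = 1/√(LC) = 1/√(0.00543 × 2.5e-08) = 85830 rad/s
f₀ = ω₀/(2π) = 13.66 kHz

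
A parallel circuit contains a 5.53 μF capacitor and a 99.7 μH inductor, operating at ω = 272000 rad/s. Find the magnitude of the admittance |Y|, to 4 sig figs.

1.467 S

X_L = ωL = 27.12 Ω
X_C = 1/(ωC) = 0.6648 Ω
Parallel: admittances add. Y = 1/(jωL) + jωC
Y = (0 + j1.467) S
|Y| = 1.467 S → |Z| = 1/|Y| = 0.6815 Ω, ∠Z = −∠Y = -90.00°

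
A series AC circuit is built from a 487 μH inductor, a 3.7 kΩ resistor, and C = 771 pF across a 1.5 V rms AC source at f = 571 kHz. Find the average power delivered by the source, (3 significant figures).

ω = 2πf = 3.588e+06 rad/s
X_L = ωL = 1750 Ω
X_C = 1/(ωC) = 362 Ω
Net reactance X = X_L − X_C = 1390 Ω
Z = 3700 + j1390 Ω
|Z| = √(3700² + 1390²) = 3950 Ω
∠Z = arctan(1390/3700) = 20.5°
I = V/|Z| = 380 μA
P = VI cos φ = 1.5 × 0.000380 × cos(20.5°) = 533 μW

533 μW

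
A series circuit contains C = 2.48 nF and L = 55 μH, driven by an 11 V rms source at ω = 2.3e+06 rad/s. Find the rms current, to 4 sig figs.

X_L = ωL = 126.5 Ω
X_C = 1/(ωC) = 175.3 Ω
Net reactance X = X_L − X_C = -48.82 Ω
Z = − j48.82 Ω
|Z| = √(0² + 48.82²) = 48.82 Ω
I = V/|Z| = 11/48.82 = 225.3 mA

225.3 mA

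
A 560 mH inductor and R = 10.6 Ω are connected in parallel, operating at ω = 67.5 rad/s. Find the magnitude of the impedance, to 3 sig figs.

10.2 Ω

X_L = ωL = 37.8 Ω
Parallel: admittances add. Y = 1/R + 1/(jωL)
Y = (0.0943 − j0.0265) S
|Y| = 0.0980 S → |Z| = 1/|Y| = 10.2 Ω, ∠Z = −∠Y = 15.7°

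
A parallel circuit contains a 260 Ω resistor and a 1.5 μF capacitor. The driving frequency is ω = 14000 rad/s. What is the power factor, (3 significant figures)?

0.180

X_C = 1/(ωC) = 47.6 Ω
Parallel: admittances add. Y = 1/R + jωC
Y = (0.00385 + j0.0210) S
|Y| = 0.0213 S → |Z| = 1/|Y| = 46.8 Ω, ∠Z = −∠Y = -79.6°
cos φ = cos(-79.6°) = 0.180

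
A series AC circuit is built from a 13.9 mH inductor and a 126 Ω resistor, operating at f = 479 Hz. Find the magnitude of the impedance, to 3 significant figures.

133 Ω

ω = 2πf = 3010 rad/s
X_L = ωL = 41.8 Ω
Z = 126 + j41.8 Ω
|Z| = √(126² + 41.8²) = 133 Ω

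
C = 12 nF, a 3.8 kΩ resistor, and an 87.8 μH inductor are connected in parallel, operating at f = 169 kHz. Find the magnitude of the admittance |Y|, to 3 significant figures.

2.03 mS

ω = 2πf = 1.062e+06 rad/s
X_L = ωL = 93.2 Ω
X_C = 1/(ωC) = 78.5 Ω
Parallel: admittances add. Y = 1/R + 1/(jωL) + jωC
Y = (0.000263 + j0.00202) S
|Y| = 0.00203 S → |Z| = 1/|Y| = 492 Ω, ∠Z = −∠Y = -82.6°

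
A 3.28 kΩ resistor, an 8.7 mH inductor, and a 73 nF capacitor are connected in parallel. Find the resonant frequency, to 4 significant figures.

ω₀ = 1/√(LC) = 1/√(0.0087 × 7.3e-08) = 39680 rad/s
f₀ = ω₀/(2π) = 6.315 kHz

6.315 kHz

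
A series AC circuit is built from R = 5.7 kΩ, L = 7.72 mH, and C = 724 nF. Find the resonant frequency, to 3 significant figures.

2.13 kHz

ω₀ = 1/√(LC) = 1/√(0.00772 × 7.24e-07) = 13380 rad/s
f₀ = ω₀/(2π) = 2.13 kHz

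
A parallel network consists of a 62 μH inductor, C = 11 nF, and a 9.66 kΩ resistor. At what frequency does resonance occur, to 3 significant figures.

ω₀ = 1/√(LC) = 1/√(6.2e-05 × 1.1e-08) = 1.211e+06 rad/s
f₀ = ω₀/(2π) = 193 kHz

193 kHz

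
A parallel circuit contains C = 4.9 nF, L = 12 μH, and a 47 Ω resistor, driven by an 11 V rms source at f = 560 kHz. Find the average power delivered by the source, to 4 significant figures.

2.574 W

ω = 2πf = 3.519e+06 rad/s
X_L = ωL = 42.22 Ω
X_C = 1/(ωC) = 58.00 Ω
Parallel: admittances add. Y = 1/R + 1/(jωL) + jωC
Y = (0.02128 − j0.006443) S
|Y| = 0.02223 S → |Z| = 1/|Y| = 44.98 Ω, ∠Z = −∠Y = 16.85°
I = V/|Z| = 244.5 mA
P = VI cos φ = 11 × 0.2445 × cos(16.85°) = 2.574 W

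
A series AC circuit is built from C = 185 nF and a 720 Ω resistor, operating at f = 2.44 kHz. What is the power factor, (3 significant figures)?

ω = 2πf = 15330 rad/s
X_C = 1/(ωC) = 353 Ω
Z = 720 − j353 Ω
|Z| = √(720² + 353²) = 802 Ω
∠Z = arctan(-353/720) = -26.1°
cos φ = cos(-26.1°) = 0.898

0.898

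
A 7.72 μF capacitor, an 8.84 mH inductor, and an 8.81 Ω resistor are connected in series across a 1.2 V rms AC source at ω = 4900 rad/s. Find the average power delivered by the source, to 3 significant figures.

X_L = ωL = 43.3 Ω
X_C = 1/(ωC) = 26.4 Ω
Net reactance X = X_L − X_C = 16.9 Ω
Z = 8.81 + j16.9 Ω
|Z| = √(8.81² + 16.9²) = 19.0 Ω
∠Z = arctan(16.9/8.81) = 62.4°
I = V/|Z| = 63.0 mA
P = VI cos φ = 1.2 × 0.0630 × cos(62.4°) = 35.0 mW

35.0 mW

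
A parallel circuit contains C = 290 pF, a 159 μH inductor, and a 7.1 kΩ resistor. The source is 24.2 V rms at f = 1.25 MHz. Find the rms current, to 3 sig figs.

ω = 2πf = 7.854e+06 rad/s
X_L = ωL = 1250 Ω
X_C = 1/(ωC) = 439 Ω
Parallel: admittances add. Y = 1/R + 1/(jωL) + jωC
Y = (0.000141 + j0.00148) S
|Y| = 0.00148 S → |Z| = 1/|Y| = 674 Ω, ∠Z = −∠Y = -84.6°
I = V/|Z| = 24.2/674 = 35.9 mA

35.9 mA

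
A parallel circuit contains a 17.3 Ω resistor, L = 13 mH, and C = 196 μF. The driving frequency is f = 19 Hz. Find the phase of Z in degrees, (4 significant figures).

ω = 2πf = 119.4 rad/s
X_L = ωL = 1.552 Ω
X_C = 1/(ωC) = 42.74 Ω
Parallel: admittances add. Y = 1/R + 1/(jωL) + jωC
Y = (0.05780 − j0.6210) S
|Y| = 0.6236 S → |Z| = 1/|Y| = 1.603 Ω, ∠Z = −∠Y = 84.68°

84.68°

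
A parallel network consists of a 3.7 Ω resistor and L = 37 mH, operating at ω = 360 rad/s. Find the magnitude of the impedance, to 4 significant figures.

X_L = ωL = 13.32 Ω
Parallel: admittances add. Y = 1/R + 1/(jωL)
Y = (0.2703 − j0.07508) S
|Y| = 0.2805 S → |Z| = 1/|Y| = 3.565 Ω, ∠Z = −∠Y = 15.52°

3.565 Ω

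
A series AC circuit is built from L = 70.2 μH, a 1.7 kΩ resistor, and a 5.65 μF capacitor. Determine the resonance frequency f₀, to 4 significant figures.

7.991 kHz

ω₀ = 1/√(LC) = 1/√(7.02e-05 × 5.65e-06) = 50210 rad/s
f₀ = ω₀/(2π) = 7.991 kHz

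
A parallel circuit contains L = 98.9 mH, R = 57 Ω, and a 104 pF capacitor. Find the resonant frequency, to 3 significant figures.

ω₀ = 1/√(LC) = 1/√(0.0989 × 1.04e-10) = 311800 rad/s
f₀ = ω₀/(2π) = 49.6 kHz

49.6 kHz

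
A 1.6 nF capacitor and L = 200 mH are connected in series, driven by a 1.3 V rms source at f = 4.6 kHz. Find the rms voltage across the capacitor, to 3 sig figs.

ω = 2πf = 28900 rad/s
X_L = ωL = 5780 Ω
X_C = 1/(ωC) = 21600 Ω
Net reactance X = X_L − X_C = -15800 Ω
Z = − j15800 Ω
|Z| = √(0² + 15800²) = 15800 Ω
I = V/|Z| = 82.1 μA
V_C = I·|Z_C| = 8.21e-05 × 21600 = 1.77 V

1.77 V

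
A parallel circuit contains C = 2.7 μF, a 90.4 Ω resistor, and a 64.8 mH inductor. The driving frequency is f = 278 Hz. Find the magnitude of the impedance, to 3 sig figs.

84.7 Ω

ω = 2πf = 1747 rad/s
X_L = ωL = 113 Ω
X_C = 1/(ωC) = 212 Ω
Parallel: admittances add. Y = 1/R + 1/(jωL) + jωC
Y = (0.0111 − j0.00412) S
|Y| = 0.0118 S → |Z| = 1/|Y| = 84.7 Ω, ∠Z = −∠Y = 20.4°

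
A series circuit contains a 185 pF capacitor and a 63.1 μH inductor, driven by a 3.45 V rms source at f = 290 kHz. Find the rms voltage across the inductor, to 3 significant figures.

0.139 V

ω = 2πf = 1.822e+06 rad/s
X_L = ωL = 115 Ω
X_C = 1/(ωC) = 2970 Ω
Net reactance X = X_L − X_C = -2850 Ω
Z = − j2850 Ω
|Z| = √(0² + 2850²) = 2850 Ω
I = V/|Z| = 1.21 mA
V_L = I·|Z_L| = 0.00121 × 115 = 0.139 V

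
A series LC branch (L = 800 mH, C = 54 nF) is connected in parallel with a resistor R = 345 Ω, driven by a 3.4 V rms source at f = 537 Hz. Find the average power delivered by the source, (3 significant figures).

ω = 2πf = 3374 rad/s
X_L = ωL = 2700 Ω
X_C = 1/(ωC) = 5490 Ω
Branch 1: Z₁ = R = 345 Ω
Branch 2 (series LC): Z₂ = j(X_L − X_C) = −j2790 Ω
Parallel: Z = Z₁Z₂/(Z₁+Z₂), |Z| = 342 Ω, ∠Z = -7.05°
I = V/|Z| = 9.93 mA
P = VI cos φ = 3.4 × 0.00993 × cos(-7.05°) = 33.5 mW

33.5 mW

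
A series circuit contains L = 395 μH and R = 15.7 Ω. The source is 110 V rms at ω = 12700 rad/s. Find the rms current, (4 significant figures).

X_L = ωL = 5.016 Ω
Z = 15.70 + j5.016 Ω
|Z| = √(15.70² + 5.016²) = 16.48 Ω
I = V/|Z| = 110/16.48 = 6.674 A

6.674 A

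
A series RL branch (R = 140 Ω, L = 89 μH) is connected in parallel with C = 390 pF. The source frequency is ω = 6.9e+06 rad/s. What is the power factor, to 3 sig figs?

0.295

X_L = ωL = 614 Ω
X_C = 1/(ωC) = 372 Ω
Branch 1 (R+jX_L): Z₁ = 140 + j614 Ω, |Z₁| = 630 Ω
Branch 2 (−jX_C): Z₂ = −j372 Ω
Parallel: Z = Z₁Z₂/(Z₁+Z₂), |Z| = 836 Ω, ∠Z = -72.8°
cos φ = cos(-72.8°) = 0.295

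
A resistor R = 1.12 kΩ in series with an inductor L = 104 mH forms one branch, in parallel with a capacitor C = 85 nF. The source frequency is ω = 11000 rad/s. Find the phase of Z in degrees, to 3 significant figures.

X_L = ωL = 1140 Ω
X_C = 1/(ωC) = 1070 Ω
Branch 1 (R+jX_L): Z₁ = 1120 + j1140 Ω, |Z₁| = 1600 Ω
Branch 2 (−jX_C): Z₂ = −j1070 Ω
Parallel: Z = Z₁Z₂/(Z₁+Z₂), |Z| = 1530 Ω, ∠Z = -48.2°

-48.2°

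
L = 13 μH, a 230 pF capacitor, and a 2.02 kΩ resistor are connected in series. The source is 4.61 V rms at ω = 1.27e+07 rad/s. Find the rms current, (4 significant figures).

2.273 mA

X_L = ωL = 165.1 Ω
X_C = 1/(ωC) = 342.3 Ω
Net reactance X = X_L − X_C = -177.2 Ω
Z = 2020 − j177.2 Ω
|Z| = √(2020² + 177.2²) = 2028 Ω
I = V/|Z| = 4.61/2028 = 2.273 mA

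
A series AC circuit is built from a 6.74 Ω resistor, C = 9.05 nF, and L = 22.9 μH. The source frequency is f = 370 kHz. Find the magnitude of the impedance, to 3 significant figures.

ω = 2πf = 2.325e+06 rad/s
X_L = ωL = 53.2 Ω
X_C = 1/(ωC) = 47.5 Ω
Net reactance X = X_L − X_C = 5.71 Ω
Z = 6.74 + j5.71 Ω
|Z| = √(6.74² + 5.71²) = 8.83 Ω

8.83 Ω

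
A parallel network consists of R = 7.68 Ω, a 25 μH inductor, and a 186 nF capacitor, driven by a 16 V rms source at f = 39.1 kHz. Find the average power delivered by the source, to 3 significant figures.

33.3 W

ω = 2πf = 245700 rad/s
X_L = ωL = 6.14 Ω
X_C = 1/(ωC) = 21.9 Ω
Parallel: admittances add. Y = 1/R + 1/(jωL) + jωC
Y = (0.130 − j0.117) S
|Y| = 0.175 S → |Z| = 1/|Y| = 5.71 Ω, ∠Z = −∠Y = 42.0°
I = V/|Z| = 2.80 A
P = VI cos φ = 16 × 2.80 × cos(42.0°) = 33.3 W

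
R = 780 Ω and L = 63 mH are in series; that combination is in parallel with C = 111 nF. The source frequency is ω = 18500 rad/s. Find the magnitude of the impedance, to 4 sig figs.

660.6 Ω

X_L = ωL = 1166 Ω
X_C = 1/(ωC) = 487.0 Ω
Branch 1 (R+jX_L): Z₁ = 780.0 + j1166 Ω, |Z₁| = 1402 Ω
Branch 2 (−jX_C): Z₂ = −j487.0 Ω
Parallel: Z = Z₁Z₂/(Z₁+Z₂), |Z| = 660.6 Ω, ∠Z = -74.81°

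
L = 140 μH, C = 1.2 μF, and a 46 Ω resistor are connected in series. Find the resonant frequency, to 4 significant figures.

ω₀ = 1/√(LC) = 1/√(0.00014 × 1.2e-06) = 77150 rad/s
f₀ = ω₀/(2π) = 12.28 kHz

12.28 kHz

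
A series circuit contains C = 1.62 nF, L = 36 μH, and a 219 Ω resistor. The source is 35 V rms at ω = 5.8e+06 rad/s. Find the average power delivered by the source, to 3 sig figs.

4.59 W

X_L = ωL = 209 Ω
X_C = 1/(ωC) = 106 Ω
Net reactance X = X_L − X_C = 102 Ω
Z = 219 + j102 Ω
|Z| = √(219² + 102²) = 242 Ω
∠Z = arctan(102/219) = 25.1°
I = V/|Z| = 145 mA
P = VI cos φ = 35 × 0.145 × cos(25.1°) = 4.59 W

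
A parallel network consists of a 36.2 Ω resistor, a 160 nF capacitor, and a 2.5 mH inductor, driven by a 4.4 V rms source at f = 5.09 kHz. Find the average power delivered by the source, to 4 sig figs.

ω = 2πf = 31980 rad/s
X_L = ωL = 79.95 Ω
X_C = 1/(ωC) = 195.4 Ω
Parallel: admittances add. Y = 1/R + 1/(jωL) + jωC
Y = (0.02762 − j0.007390) S
|Y| = 0.02860 S → |Z| = 1/|Y| = 34.97 Ω, ∠Z = −∠Y = 14.98°
I = V/|Z| = 125.8 mA
P = VI cos φ = 4.4 × 0.1258 × cos(14.98°) = 534.8 mW

534.8 mW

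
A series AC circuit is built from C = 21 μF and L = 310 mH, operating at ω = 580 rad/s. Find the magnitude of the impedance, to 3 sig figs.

97.7 Ω

X_L = ωL = 180 Ω
X_C = 1/(ωC) = 82.1 Ω
Net reactance X = X_L − X_C = 97.7 Ω
Z = j97.7 Ω
|Z| = √(0² + 97.7²) = 97.7 Ω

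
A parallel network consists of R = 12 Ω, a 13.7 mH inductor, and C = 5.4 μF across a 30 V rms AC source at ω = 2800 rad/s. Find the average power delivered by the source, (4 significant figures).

X_L = ωL = 38.36 Ω
X_C = 1/(ωC) = 66.14 Ω
Parallel: admittances add. Y = 1/R + 1/(jωL) + jωC
Y = (0.08333 − j0.01095) S
|Y| = 0.08405 S → |Z| = 1/|Y| = 11.90 Ω, ∠Z = −∠Y = 7.485°
I = V/|Z| = 2.521 A
P = VI cos φ = 30 × 2.521 × cos(7.485°) = 75.00 W

75.00 W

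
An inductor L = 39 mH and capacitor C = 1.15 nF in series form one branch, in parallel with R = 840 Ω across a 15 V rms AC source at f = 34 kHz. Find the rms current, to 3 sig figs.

ω = 2πf = 213600 rad/s
X_L = ωL = 8330 Ω
X_C = 1/(ωC) = 4070 Ω
Branch 1: Z₁ = R = 840 Ω
Branch 2 (series LC): Z₂ = j(X_L − X_C) = j4260 Ω
Parallel: Z = Z₁Z₂/(Z₁+Z₂), |Z| = 824 Ω, ∠Z = 11.2°
I = V/|Z| = 15/824 = 18.2 mA

18.2 mA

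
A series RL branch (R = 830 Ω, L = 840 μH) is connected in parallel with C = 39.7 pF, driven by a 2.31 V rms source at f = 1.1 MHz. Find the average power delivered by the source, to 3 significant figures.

129 μW

ω = 2πf = 6.912e+06 rad/s
X_L = ωL = 5810 Ω
X_C = 1/(ωC) = 3640 Ω
Branch 1 (R+jX_L): Z₁ = 830 + j5810 Ω, |Z₁| = 5860 Ω
Branch 2 (−jX_C): Z₂ = −j3640 Ω
Parallel: Z = Z₁Z₂/(Z₁+Z₂), |Z| = 9230 Ω, ∠Z = -77.1°
I = V/|Z| = 250 μA
P = VI cos φ = 2.31 × 0.000250 × cos(-77.1°) = 129 μW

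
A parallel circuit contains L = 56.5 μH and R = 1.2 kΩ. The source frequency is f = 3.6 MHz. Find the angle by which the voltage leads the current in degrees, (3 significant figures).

ω = 2πf = 2.262e+07 rad/s
X_L = ωL = 1280 Ω
Parallel: admittances add. Y = 1/R + 1/(jωL)
Y = (0.000833 − j0.000782) S
|Y| = 0.00114 S → |Z| = 1/|Y| = 875 Ω, ∠Z = −∠Y = 43.2°

43.2°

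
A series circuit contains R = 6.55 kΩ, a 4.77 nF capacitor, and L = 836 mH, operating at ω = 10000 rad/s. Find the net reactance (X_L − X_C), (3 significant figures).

-12600 Ω

X_L = ωL = 8360 Ω
X_C = 1/(ωC) = 21000 Ω
X = 8360 − 21000 = -12600 Ω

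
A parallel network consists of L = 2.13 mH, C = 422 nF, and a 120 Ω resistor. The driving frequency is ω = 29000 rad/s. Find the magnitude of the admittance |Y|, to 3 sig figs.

X_L = ωL = 61.8 Ω
X_C = 1/(ωC) = 81.7 Ω
Parallel: admittances add. Y = 1/R + 1/(jωL) + jωC
Y = (0.00833 − j0.00395) S
|Y| = 0.00922 S → |Z| = 1/|Y| = 108 Ω, ∠Z = −∠Y = 25.4°

9.22 mS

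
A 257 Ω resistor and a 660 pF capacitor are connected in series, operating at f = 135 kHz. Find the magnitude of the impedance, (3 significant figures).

ω = 2πf = 848200 rad/s
X_C = 1/(ωC) = 1790 Ω
Z = 257 − j1790 Ω
|Z| = √(257² + 1790²) = 1800 Ω

1800 Ω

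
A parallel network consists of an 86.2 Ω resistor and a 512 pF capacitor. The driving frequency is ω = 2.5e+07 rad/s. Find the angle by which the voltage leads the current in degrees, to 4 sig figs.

-47.81°

X_C = 1/(ωC) = 78.12 Ω
Parallel: admittances add. Y = 1/R + jωC
Y = (0.01160 + j0.01280) S
|Y| = 0.01727 S → |Z| = 1/|Y| = 57.89 Ω, ∠Z = −∠Y = -47.81°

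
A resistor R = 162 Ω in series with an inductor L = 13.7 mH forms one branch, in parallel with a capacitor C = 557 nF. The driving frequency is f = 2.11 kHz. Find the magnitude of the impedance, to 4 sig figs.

ω = 2πf = 13260 rad/s
X_L = ωL = 181.6 Ω
X_C = 1/(ωC) = 135.4 Ω
Branch 1 (R+jX_L): Z₁ = 162.0 + j181.6 Ω, |Z₁| = 243.4 Ω
Branch 2 (−jX_C): Z₂ = −j135.4 Ω
Parallel: Z = Z₁Z₂/(Z₁+Z₂), |Z| = 195.6 Ω, ∠Z = -57.65°

195.6 Ω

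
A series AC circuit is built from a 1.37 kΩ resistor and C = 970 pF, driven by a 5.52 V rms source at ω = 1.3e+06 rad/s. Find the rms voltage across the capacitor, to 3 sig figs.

X_C = 1/(ωC) = 793 Ω
Z = 1370 − j793 Ω
|Z| = √(1370² + 793²) = 1580 Ω
I = V/|Z| = 3.49 mA
V_C = I·|Z_C| = 0.00349 × 793 = 2.77 V

2.77 V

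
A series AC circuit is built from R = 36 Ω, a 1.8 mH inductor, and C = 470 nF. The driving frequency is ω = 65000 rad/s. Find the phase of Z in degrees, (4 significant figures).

X_L = ωL = 117.0 Ω
X_C = 1/(ωC) = 32.73 Ω
Net reactance X = X_L − X_C = 84.27 Ω
Z = 36.00 + j84.27 Ω
|Z| = √(36.00² + 84.27²) = 91.63 Ω
∠Z = arctan(84.27/36.00) = 66.87°

66.87°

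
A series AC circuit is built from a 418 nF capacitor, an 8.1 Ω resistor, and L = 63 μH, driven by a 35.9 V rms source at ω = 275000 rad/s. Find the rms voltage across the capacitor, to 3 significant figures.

X_L = ωL = 17.3 Ω
X_C = 1/(ωC) = 8.70 Ω
Net reactance X = X_L − X_C = 8.63 Ω
Z = 8.10 + j8.63 Ω
|Z| = √(8.10² + 8.63²) = 11.8 Ω
I = V/|Z| = 3.03 A
V_C = I·|Z_C| = 3.03 × 8.70 = 26.4 V

26.4 V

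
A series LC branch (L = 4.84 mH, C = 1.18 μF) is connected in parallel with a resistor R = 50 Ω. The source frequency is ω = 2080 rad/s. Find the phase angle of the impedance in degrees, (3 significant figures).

-7.17°

X_L = ωL = 10.1 Ω
X_C = 1/(ωC) = 407 Ω
Branch 1: Z₁ = R = 50.0 Ω
Branch 2 (series LC): Z₂ = j(X_L − X_C) = −j397 Ω
Parallel: Z = Z₁Z₂/(Z₁+Z₂), |Z| = 49.6 Ω, ∠Z = -7.17°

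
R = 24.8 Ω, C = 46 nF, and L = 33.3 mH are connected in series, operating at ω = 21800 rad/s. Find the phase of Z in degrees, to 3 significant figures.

X_L = ωL = 726 Ω
X_C = 1/(ωC) = 997 Ω
Net reactance X = X_L − X_C = -271 Ω
Z = 24.8 − j271 Ω
|Z| = √(24.8² + 271²) = 272 Ω
∠Z = arctan(-271/24.8) = -84.8°

-84.8°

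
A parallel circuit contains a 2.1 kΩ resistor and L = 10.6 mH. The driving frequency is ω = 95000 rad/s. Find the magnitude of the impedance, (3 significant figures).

X_L = ωL = 1010 Ω
Parallel: admittances add. Y = 1/R + 1/(jωL)
Y = (0.000476 − j0.000993) S
|Y| = 0.00110 S → |Z| = 1/|Y| = 908 Ω, ∠Z = −∠Y = 64.4°

908 Ω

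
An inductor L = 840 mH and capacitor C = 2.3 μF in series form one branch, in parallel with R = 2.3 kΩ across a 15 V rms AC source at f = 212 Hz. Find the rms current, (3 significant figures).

ω = 2πf = 1332 rad/s
X_L = ωL = 1120 Ω
X_C = 1/(ωC) = 326 Ω
Branch 1: Z₁ = R = 2300 Ω
Branch 2 (series LC): Z₂ = j(X_L − X_C) = j793 Ω
Parallel: Z = Z₁Z₂/(Z₁+Z₂), |Z| = 749 Ω, ∠Z = 71.0°
I = V/|Z| = 15/749 = 20.0 mA

20.0 mA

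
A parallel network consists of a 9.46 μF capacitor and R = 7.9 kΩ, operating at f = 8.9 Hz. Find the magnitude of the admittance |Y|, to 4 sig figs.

543.9 μS

ω = 2πf = 55.92 rad/s
X_C = 1/(ωC) = 1890 Ω
Parallel: admittances add. Y = 1/R + jωC
Y = (0.0001266 + j0.0005290) S
|Y| = 0.0005439 S → |Z| = 1/|Y| = 1838 Ω, ∠Z = −∠Y = -76.54°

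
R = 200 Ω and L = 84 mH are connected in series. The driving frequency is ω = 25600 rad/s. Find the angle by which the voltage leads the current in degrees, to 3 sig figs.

84.7°

X_L = ωL = 2150 Ω
Z = 200 + j2150 Ω
|Z| = √(200² + 2150²) = 2160 Ω
∠Z = arctan(2150/200) = 84.7°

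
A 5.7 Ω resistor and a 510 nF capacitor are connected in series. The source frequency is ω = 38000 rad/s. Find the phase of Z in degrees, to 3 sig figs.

X_C = 1/(ωC) = 51.6 Ω
Z = 5.70 − j51.6 Ω
|Z| = √(5.70² + 51.6²) = 51.9 Ω
∠Z = arctan(-51.6/5.70) = -83.7°

-83.7°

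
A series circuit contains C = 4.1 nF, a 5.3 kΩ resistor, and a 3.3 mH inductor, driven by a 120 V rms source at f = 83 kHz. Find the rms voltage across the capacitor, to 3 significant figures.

ω = 2πf = 521500 rad/s
X_L = ωL = 1720 Ω
X_C = 1/(ωC) = 468 Ω
Net reactance X = X_L − X_C = 1250 Ω
Z = 5300 + j1250 Ω
|Z| = √(5300² + 1250²) = 5450 Ω
I = V/|Z| = 22.0 mA
V_C = I·|Z_C| = 0.0220 × 468 = 10.3 V

10.3 V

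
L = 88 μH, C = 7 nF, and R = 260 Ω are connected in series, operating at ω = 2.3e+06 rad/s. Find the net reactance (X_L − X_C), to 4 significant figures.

X_L = ωL = 202.4 Ω
X_C = 1/(ωC) = 62.11 Ω
X = 202.4 − 62.11 = 140.3 Ω

140.3 Ω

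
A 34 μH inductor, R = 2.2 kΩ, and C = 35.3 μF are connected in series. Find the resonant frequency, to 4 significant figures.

ω₀ = 1/√(LC) = 1/√(3.4e-05 × 3.53e-05) = 28870 rad/s
f₀ = ω₀/(2π) = 4.594 kHz

4.594 kHz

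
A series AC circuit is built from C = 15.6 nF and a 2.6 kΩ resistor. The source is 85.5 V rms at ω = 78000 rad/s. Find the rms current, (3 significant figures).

X_C = 1/(ωC) = 822 Ω
Z = 2600 − j822 Ω
|Z| = √(2600² + 822²) = 2730 Ω
I = V/|Z| = 85.5/2730 = 31.4 mA

31.4 mA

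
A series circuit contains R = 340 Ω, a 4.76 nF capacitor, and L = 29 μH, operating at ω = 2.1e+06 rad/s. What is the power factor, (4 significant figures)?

0.9934

X_L = ωL = 60.90 Ω
X_C = 1/(ωC) = 100.0 Ω
Net reactance X = X_L − X_C = -39.14 Ω
Z = 340.0 − j39.14 Ω
|Z| = √(340.0² + 39.14²) = 342.2 Ω
∠Z = arctan(-39.14/340.0) = -6.567°
cos φ = cos(-6.567°) = 0.9934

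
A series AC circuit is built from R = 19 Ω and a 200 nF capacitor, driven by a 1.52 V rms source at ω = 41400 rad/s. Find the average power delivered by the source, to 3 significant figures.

X_C = 1/(ωC) = 121 Ω
Z = 19.0 − j121 Ω
|Z| = √(19.0² + 121²) = 122 Ω
∠Z = arctan(-121/19.0) = -81.1°
I = V/|Z| = 12.4 mA
P = VI cos φ = 1.52 × 0.0124 × cos(-81.1°) = 2.94 mW

2.94 mW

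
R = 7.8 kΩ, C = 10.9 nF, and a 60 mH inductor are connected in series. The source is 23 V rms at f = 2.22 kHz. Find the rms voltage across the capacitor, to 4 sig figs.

ω = 2πf = 13950 rad/s
X_L = ωL = 836.9 Ω
X_C = 1/(ωC) = 6577 Ω
Net reactance X = X_L − X_C = -5740 Ω
Z = 7800 − j5740 Ω
|Z| = √(7800² + 5740²) = 9685 Ω
I = V/|Z| = 2.375 mA
V_C = I·|Z_C| = 0.002375 × 6577 = 15.62 V

15.62 V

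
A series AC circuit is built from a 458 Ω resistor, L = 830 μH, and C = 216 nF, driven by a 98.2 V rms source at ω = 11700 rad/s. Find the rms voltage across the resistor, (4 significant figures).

X_L = ωL = 9.711 Ω
X_C = 1/(ωC) = 395.7 Ω
Net reactance X = X_L − X_C = -386.0 Ω
Z = 458.0 − j386.0 Ω
|Z| = √(458.0² + 386.0²) = 599.0 Ω
I = V/|Z| = 164.0 mA
V_R = I·|Z_R| = 0.1640 × 458.0 = 75.09 V

75.09 V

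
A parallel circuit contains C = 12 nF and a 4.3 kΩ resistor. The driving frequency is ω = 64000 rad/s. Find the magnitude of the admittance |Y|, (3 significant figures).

X_C = 1/(ωC) = 1300 Ω
Parallel: admittances add. Y = 1/R + jωC
Y = (0.000233 + j0.000768) S
|Y| = 0.000802 S → |Z| = 1/|Y| = 1250 Ω, ∠Z = −∠Y = -73.2°

802 μS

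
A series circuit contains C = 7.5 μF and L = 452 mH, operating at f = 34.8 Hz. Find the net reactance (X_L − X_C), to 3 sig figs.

ω = 2πf = 218.7 rad/s
X_L = ωL = 98.8 Ω
X_C = 1/(ωC) = 610 Ω
X = 98.8 − 610 = -511 Ω

-511 Ω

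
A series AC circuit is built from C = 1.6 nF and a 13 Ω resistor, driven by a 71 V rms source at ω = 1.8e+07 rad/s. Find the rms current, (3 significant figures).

1.91 A

X_C = 1/(ωC) = 34.7 Ω
Z = 13.0 − j34.7 Ω
|Z| = √(13.0² + 34.7²) = 37.1 Ω
I = V/|Z| = 71/37.1 = 1.91 A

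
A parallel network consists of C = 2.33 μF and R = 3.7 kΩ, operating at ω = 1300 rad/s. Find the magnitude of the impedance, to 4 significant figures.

328.8 Ω

X_C = 1/(ωC) = 330.1 Ω
Parallel: admittances add. Y = 1/R + jωC
Y = (0.0002703 + j0.003029) S
|Y| = 0.003041 S → |Z| = 1/|Y| = 328.8 Ω, ∠Z = −∠Y = -84.90°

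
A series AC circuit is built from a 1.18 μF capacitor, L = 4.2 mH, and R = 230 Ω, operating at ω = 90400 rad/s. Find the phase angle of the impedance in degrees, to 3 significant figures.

58.2°

X_L = ωL = 380 Ω
X_C = 1/(ωC) = 9.37 Ω
Net reactance X = X_L − X_C = 370 Ω
Z = 230 + j370 Ω
|Z| = √(230² + 370²) = 436 Ω
∠Z = arctan(370/230) = 58.2°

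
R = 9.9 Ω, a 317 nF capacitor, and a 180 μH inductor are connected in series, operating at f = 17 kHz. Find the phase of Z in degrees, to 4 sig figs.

-46.15°

ω = 2πf = 106800 rad/s
X_L = ωL = 19.23 Ω
X_C = 1/(ωC) = 29.53 Ω
Net reactance X = X_L − X_C = -10.31 Ω
Z = 9.900 − j10.31 Ω
|Z| = √(9.900² + 10.31²) = 14.29 Ω
∠Z = arctan(-10.31/9.900) = -46.15°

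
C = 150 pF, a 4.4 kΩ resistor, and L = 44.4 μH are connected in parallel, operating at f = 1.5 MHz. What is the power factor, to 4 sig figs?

0.2268

ω = 2πf = 9.425e+06 rad/s
X_L = ωL = 418.5 Ω
X_C = 1/(ωC) = 707.4 Ω
Parallel: admittances add. Y = 1/R + 1/(jωL) + jωC
Y = (0.0002273 − j0.0009760) S
|Y| = 0.001002 S → |Z| = 1/|Y| = 997.9 Ω, ∠Z = −∠Y = 76.89°
cos φ = cos(76.89°) = 0.2268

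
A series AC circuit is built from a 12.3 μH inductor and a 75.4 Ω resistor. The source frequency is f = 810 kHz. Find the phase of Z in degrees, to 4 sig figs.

ω = 2πf = 5.089e+06 rad/s
X_L = ωL = 62.60 Ω
Z = 75.40 + j62.60 Ω
|Z| = √(75.40² + 62.60²) = 98.00 Ω
∠Z = arctan(62.60/75.40) = 39.70°

39.70°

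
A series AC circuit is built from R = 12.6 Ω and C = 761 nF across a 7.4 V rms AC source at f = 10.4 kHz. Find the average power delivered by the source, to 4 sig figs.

ω = 2πf = 65350 rad/s
X_C = 1/(ωC) = 20.11 Ω
Z = 12.60 − j20.11 Ω
|Z| = √(12.60² + 20.11²) = 23.73 Ω
∠Z = arctan(-20.11/12.60) = -57.93°
I = V/|Z| = 311.8 mA
P = VI cos φ = 7.4 × 0.3118 × cos(-57.93°) = 1.225 W

1.225 W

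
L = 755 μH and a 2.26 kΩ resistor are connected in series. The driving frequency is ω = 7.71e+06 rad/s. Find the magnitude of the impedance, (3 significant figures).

X_L = ωL = 5820 Ω
Z = 2260 + j5820 Ω
|Z| = √(2260² + 5820²) = 6240 Ω

6240 Ω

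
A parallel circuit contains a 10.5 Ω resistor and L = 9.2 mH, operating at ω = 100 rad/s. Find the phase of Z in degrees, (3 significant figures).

X_L = ωL = 0.920 Ω
Parallel: admittances add. Y = 1/R + 1/(jωL)
Y = (0.0952 − j1.09) S
|Y| = 1.09 S → |Z| = 1/|Y| = 0.916 Ω, ∠Z = −∠Y = 85.0°

85.0°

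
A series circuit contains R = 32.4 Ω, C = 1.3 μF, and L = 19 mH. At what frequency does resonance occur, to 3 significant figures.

1.01 kHz

ω₀ = 1/√(LC) = 1/√(0.019 × 1.3e-06) = 6363 rad/s
f₀ = ω₀/(2π) = 1.01 kHz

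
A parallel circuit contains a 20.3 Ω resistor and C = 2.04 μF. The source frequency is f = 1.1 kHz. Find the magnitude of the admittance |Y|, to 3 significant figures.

51.2 mS

ω = 2πf = 6912 rad/s
X_C = 1/(ωC) = 70.9 Ω
Parallel: admittances add. Y = 1/R + jωC
Y = (0.0493 + j0.0141) S
|Y| = 0.0512 S → |Z| = 1/|Y| = 19.5 Ω, ∠Z = −∠Y = -16.0°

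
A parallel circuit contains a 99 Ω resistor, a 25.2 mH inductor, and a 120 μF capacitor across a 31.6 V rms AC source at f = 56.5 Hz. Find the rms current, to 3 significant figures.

2.21 A

ω = 2πf = 355.0 rad/s
X_L = ωL = 8.95 Ω
X_C = 1/(ωC) = 23.5 Ω
Parallel: admittances add. Y = 1/R + 1/(jωL) + jωC
Y = (0.0101 − j0.0692) S
|Y| = 0.0699 S → |Z| = 1/|Y| = 14.3 Ω, ∠Z = −∠Y = 81.7°
I = V/|Z| = 31.6/14.3 = 2.21 A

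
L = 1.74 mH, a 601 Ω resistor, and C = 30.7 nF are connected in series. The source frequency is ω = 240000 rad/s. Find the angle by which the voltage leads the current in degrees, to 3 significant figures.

X_L = ωL = 418 Ω
X_C = 1/(ωC) = 136 Ω
Net reactance X = X_L − X_C = 282 Ω
Z = 601 + j282 Ω
|Z| = √(601² + 282²) = 664 Ω
∠Z = arctan(282/601) = 25.1°

25.1°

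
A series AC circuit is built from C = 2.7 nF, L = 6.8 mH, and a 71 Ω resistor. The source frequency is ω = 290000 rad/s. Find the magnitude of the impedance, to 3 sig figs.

698 Ω

X_L = ωL = 1970 Ω
X_C = 1/(ωC) = 1280 Ω
Net reactance X = X_L − X_C = 695 Ω
Z = 71.0 + j695 Ω
|Z| = √(71.0² + 695²) = 698 Ω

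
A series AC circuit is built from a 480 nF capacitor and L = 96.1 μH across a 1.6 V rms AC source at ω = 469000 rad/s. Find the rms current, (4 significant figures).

39.38 mA

X_L = ωL = 45.07 Ω
X_C = 1/(ωC) = 4.442 Ω
Net reactance X = X_L − X_C = 40.63 Ω
Z = j40.63 Ω
|Z| = √(0² + 40.63²) = 40.63 Ω
I = V/|Z| = 1.6/40.63 = 39.38 mA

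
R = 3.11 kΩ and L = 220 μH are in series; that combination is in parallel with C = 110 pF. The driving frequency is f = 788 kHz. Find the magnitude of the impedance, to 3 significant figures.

ω = 2πf = 4.951e+06 rad/s
X_L = ωL = 1090 Ω
X_C = 1/(ωC) = 1840 Ω
Branch 1 (R+jX_L): Z₁ = 3110 + j1090 Ω, |Z₁| = 3300 Ω
Branch 2 (−jX_C): Z₂ = −j1840 Ω
Parallel: Z = Z₁Z₂/(Z₁+Z₂), |Z| = 1890 Ω, ∠Z = -57.2°

1890 Ω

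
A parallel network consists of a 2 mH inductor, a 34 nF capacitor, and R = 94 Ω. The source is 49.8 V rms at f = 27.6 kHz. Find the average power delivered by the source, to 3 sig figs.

26.4 W

ω = 2πf = 173400 rad/s
X_L = ωL = 347 Ω
X_C = 1/(ωC) = 170 Ω
Parallel: admittances add. Y = 1/R + 1/(jωL) + jωC
Y = (0.0106 + j0.00301) S
|Y| = 0.0111 S → |Z| = 1/|Y| = 90.4 Ω, ∠Z = −∠Y = -15.8°
I = V/|Z| = 551 mA
P = VI cos φ = 49.8 × 0.551 × cos(-15.8°) = 26.4 W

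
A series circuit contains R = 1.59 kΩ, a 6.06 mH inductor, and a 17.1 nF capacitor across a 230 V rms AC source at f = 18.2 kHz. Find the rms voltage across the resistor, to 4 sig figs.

ω = 2πf = 114400 rad/s
X_L = ωL = 693.0 Ω
X_C = 1/(ωC) = 511.4 Ω
Net reactance X = X_L − X_C = 181.6 Ω
Z = 1590 + j181.6 Ω
|Z| = √(1590² + 181.6²) = 1600 Ω
I = V/|Z| = 143.7 mA
V_R = I·|Z_R| = 0.1437 × 1590 = 228.5 V

228.5 V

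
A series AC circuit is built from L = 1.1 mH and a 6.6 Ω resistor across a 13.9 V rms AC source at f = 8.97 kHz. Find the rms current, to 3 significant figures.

ω = 2πf = 56360 rad/s
X_L = ωL = 62.0 Ω
Z = 6.60 + j62.0 Ω
|Z| = √(6.60² + 62.0²) = 62.3 Ω
I = V/|Z| = 13.9/62.3 = 223 mA

223 mA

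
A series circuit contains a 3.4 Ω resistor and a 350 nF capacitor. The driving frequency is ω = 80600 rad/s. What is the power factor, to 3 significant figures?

0.0955

X_C = 1/(ωC) = 35.4 Ω
Z = 3.40 − j35.4 Ω
|Z| = √(3.40² + 35.4²) = 35.6 Ω
∠Z = arctan(-35.4/3.40) = -84.5°
cos φ = cos(-84.5°) = 0.0955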